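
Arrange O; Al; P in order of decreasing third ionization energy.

Consider each +2 ion: O²⁺ still has 4 valence electrons; Al²⁺ still has 1 valence electron; P²⁺ still has 3 valence electrons.
All are still removing valence electrons, so compare the +2 ions as you would atoms: IE_3 generally rises across a period (higher Z_eff) and falls down a group (larger shell), subject to the usual subshell exceptions.
Valence configurations: O²⁺ [He]2s²2p², Al²⁺ [Ne]3s¹, P²⁺ [Ne]3s²3p¹.
Tabulated IE_3 (kJ/mol): O 5300, Al 2745, P 2914.
Putting it together, IE_3: Al < P < O.

O, P, Al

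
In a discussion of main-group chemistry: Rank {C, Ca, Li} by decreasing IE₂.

Consider each +1 ion: C⁺ still has 3 valence electrons; Ca⁺ still has 1 valence electron; Li⁺ is the bare [He] core.
Breaking into a closed-shell core is much more expensive than removing a leftover valence electron — Li has the largest IE_2 here.
Valence configurations: C⁺ [He]2s²2p¹, Ca⁺ [Ar]4s¹.
Approximate IE_2 values (kJ/mol): C 2353, Ca 1145, Li 7298.
So the second ionization energies run Ca < C < Li.

Li > C > Ca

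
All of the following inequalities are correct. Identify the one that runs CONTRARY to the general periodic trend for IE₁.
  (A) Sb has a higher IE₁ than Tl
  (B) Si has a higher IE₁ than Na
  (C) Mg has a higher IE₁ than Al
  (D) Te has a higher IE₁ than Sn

(C)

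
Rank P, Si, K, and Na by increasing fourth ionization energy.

Si < P < K < Na

IE_4 is the cost of taking one more electron from the +3 cation: P³⁺ still has 2 valence electrons; Si³⁺ still has 1 valence electron; K³⁺ is already 2 electrons into the core; Na³⁺ is already 2 electrons into the core.
Core electrons are held far more tightly than valence electrons, so K and Na top the IE_4 order.
Valence configurations: P³⁺ [Ne]3s², Si³⁺ [Ne]3s¹.
The numbers (kJ/mol): P 4964, Si 4356, K 5877, Na 9543.
Hence IE_4: Si < P < K < Na.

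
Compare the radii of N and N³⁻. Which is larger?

N³⁻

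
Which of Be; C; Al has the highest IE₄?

Be

IE_4 is the cost of taking one more electron from the +3 cation: Be³⁺ is already 1 electron into the core; C³⁺ still has 1 valence electron; Al³⁺ is the bare [Ne] core.
Pulling an electron out of a noble-gas core costs far more than removing a remaining valence electron, so Al and Be sit at the high end of IE_4.
Tabulated IE_4 (kJ/mol): Be 21007, C 6223, Al 11577.
So the fourth ionization energies run C < Al < Be.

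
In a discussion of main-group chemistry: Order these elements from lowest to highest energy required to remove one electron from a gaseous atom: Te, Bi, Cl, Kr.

Cl is in period 3, group 17; Kr is in period 4, group 18; Te is in period 5, group 16; Bi is in period 6, group 15.
Across a period the outer electron is held more tightly (higher IE₁); down a group it sits in a higher shell, more shielded, and comes off more easily.
These span different periods and groups, so the two trends combine.
Te > Bi: both effects reinforce here, so Te is clearly the higher of the two.
Cl > Te: relative to Te, both the across-period and down-group shifts push Cl's first ionization energy up.
Kr > Cl: the two effects oppose for this pair; the across-period effect wins (1351 vs 1251 kJ/mol).
Tabulated first ionization energy (kJ/mol): Cl 1251, Kr 1351, Te 869, Bi 703.
So from lowest to highest: Bi < Te < Cl < Kr.

Bi < Te < Cl < Kr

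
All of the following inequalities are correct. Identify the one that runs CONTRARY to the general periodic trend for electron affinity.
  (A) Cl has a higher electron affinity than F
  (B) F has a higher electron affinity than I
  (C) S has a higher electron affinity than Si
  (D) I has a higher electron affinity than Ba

(A)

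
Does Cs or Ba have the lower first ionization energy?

Across a period the outer electron is held more tightly (higher IE₁); down a group it sits in a higher shell, more shielded, and comes off more easily.
All lie in period 6, so first ionization energy increases left to right.
So Cs has the lower first ionization energy (Cs < Ba).

Cs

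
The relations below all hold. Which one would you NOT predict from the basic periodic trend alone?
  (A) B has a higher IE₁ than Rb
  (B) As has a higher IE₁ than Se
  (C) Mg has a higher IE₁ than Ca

(B)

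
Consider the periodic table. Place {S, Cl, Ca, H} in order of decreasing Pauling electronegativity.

H is in period 1, group 1; S is in period 3, group 16; Cl is in period 3, group 17; Ca is in period 4, group 2.
Smaller atoms with higher effective nuclear charge are more electronegative.
Here both period and group differ, so the two effects have to be weighed against each other.
H > Ca: period and group pull opposite ways; the down-group shift dominates (2.20 vs 1.00).
S > H: period and group pull opposite ways; the across-period shift dominates (2.58 vs 2.20).
Cl > S: both are in period 3; the period trend gives Cl the larger value.
For reference (Pauling): H 2.20, S 2.58, Cl 3.16, Ca 1.00.
So from highest to lowest: Cl > S > H > Ca.

Cl > S > H > Ca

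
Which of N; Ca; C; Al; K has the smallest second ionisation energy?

Ca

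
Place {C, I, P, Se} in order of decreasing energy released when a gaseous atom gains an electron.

I > Se > C > P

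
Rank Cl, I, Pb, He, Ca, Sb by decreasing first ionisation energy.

He > Cl > I > Sb > Pb > Ca

He is in period 1, group 18; Cl is in period 3, group 17; Ca is in period 4, group 2; Sb is in period 5, group 15; I is in period 5, group 17; Pb is in period 6, group 14.
Removing the outermost electron gets harder across a period and easier down a group.
Neither a single period nor a single group — weigh both effects.
Pb > Ca: period and group pull opposite ways; the across-period shift dominates (716 vs 590 kJ/mol).
Sb > Pb: relative to Pb, both the across-period and down-group shifts push Sb's first ionization energy up.
I > Sb: both are in period 5; the period trend gives I the larger value.
Cl > I: they share group 17; the group trend gives Cl the larger value.
He > Cl: relative to Cl, both the across-period and down-group shifts push He's first ionization energy up.
Tabulated first ionization energy (kJ/mol): He 2372, Cl 1251, Ca 590, Sb 831, I 1008, Pb 716.
So from highest to lowest: He > Cl > I > Sb > Pb > Ca.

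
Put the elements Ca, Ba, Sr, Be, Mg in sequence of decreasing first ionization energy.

Be is in period 2, group 2; Mg is in period 3, group 2; Ca is in period 4, group 2; Sr is in period 5, group 2; Ba is in period 6, group 2.
Across a period the outer electron is held more tightly (higher IE₁); down a group it sits in a higher shell, more shielded, and comes off more easily.
All are in group 2, so first ionization energy increases up the group.
So from highest to lowest: Be > Mg > Ca > Sr > Ba.

Be, Mg, Ca, Sr, Ba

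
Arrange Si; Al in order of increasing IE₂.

The second ionization energy removes an electron from the +1 ion. For each element: Si⁺ still has 3 valence electrons; Al⁺ still has 2 valence electrons.
All are still removing valence electrons, so compare the +1 ions as you would atoms: IE_2 generally rises across a period (higher Z_eff) and falls down a group (larger shell), subject to the usual subshell exceptions.
Valence configurations: Si⁺ [Ne]3s²3p¹, Al⁺ [Ne]3s².
Si⁺ loses a lone 3p electron whereas Al⁺ must break into a filled 3s² pair, so IE_2(Al) > IE_2(Si) even though Si has the higher nuclear charge.
Tabulated IE_2 (kJ/mol): Si 1577, Al 1817.
Hence IE_2: Si < Al.

Si < Al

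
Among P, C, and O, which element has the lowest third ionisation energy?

P

After 2 electrons have been removed, what remains? P²⁺ still has 3 valence electrons; C²⁺ still has 2 valence electrons; O²⁺ still has 4 valence electrons.
All are still removing valence electrons, so compare the +2 ions as you would atoms: IE_3 generally rises across a period (higher Z_eff) and falls down a group (larger shell), subject to the usual subshell exceptions.
Valence configurations: P²⁺ [Ne]3s²3p¹, C²⁺ [He]2s², O²⁺ [He]2s²2p².
Tabulated IE_3 (kJ/mol): P 2914, C 4620, O 5300.
Hence IE_3: P < C < O.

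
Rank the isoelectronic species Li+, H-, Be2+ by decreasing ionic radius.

H- > Li+ > Be2+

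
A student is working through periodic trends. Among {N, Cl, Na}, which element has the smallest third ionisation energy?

Cl

The third ionization energy removes an electron from the +2 ion. For each element: N²⁺ still has 3 valence electrons; Cl²⁺ still has 5 valence electrons; Na²⁺ is already 1 electron into the core.
Pulling an electron out of a noble-gas core costs far more than removing a remaining valence electron, so Na sits at the high end of IE_3.
Valence configurations: N²⁺ [He]2s²2p¹, Cl²⁺ [Ne]3s²3p³.
Tabulated IE_3 (kJ/mol): N 4578, Cl 3822, Na 6910.
Overall IE_3 order: Cl < N < Na.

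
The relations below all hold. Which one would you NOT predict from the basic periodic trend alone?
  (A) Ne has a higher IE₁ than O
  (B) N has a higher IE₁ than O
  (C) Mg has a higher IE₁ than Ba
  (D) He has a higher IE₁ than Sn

The general trend: IE₁ increases across a period and decreases down a group.
(A) Ne (period 2, group 18) vs O (period 2, group 16): the stated order agrees with the simple trend.
(B) N (period 2, group 15) vs O (period 2, group 16): the stated order contradicts the simple trend.
(C) Mg (period 3, group 2) vs Ba (period 6, group 2): the stated order agrees with the simple trend.
(D) He (period 1, group 18) vs Sn (period 5, group 14): the stated order agrees with the simple trend.
The exception is (B): pairing an electron in O's 2p⁴ costs repulsion energy, so O ionizes more easily than half-filled N (2p³).

(B)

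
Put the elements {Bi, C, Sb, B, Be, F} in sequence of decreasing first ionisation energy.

Be is in period 2, group 2; B is in period 2, group 13; C is in period 2, group 14; F is in period 2, group 17; Sb is in period 5, group 15; Bi is in period 6, group 15.
Across a period the outer electron is held more tightly (higher IE₁); down a group it sits in a higher shell, more shielded, and comes off more easily.
Here both period and group differ, so the two effects have to be weighed against each other.
B > Bi: the two effects oppose for this pair; the down-group effect wins (801 vs 703 kJ/mol).
Sb > B: period and group pull opposite ways; the across-period shift dominates (831 vs 801 kJ/mol).
Be > Sb: period and group pull opposite ways; the down-group shift dominates (900 vs 831 kJ/mol).
C > Be: both are in period 2; the period trend gives C the larger value.
F > C: both are in period 2; the period trend gives F the larger value.
Note the exception: Be has a higher first ionization energy than B, contrary to the simple trend — removing B's lone 2p electron is easier than breaking Be's filled 2s².
Tabulated first ionization energy (kJ/mol): Be 900, B 801, C 1086, F 1681, Sb 831, Bi 703.
So from highest to lowest: F > C > Be > Sb > B > Bi.

F > C > Be > Sb > B > Bi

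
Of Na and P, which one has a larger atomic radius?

Na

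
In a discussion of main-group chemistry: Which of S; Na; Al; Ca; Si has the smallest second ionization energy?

The second ionization energy removes an electron from the +1 ion. For each element: S⁺ still has 5 valence electrons; Na⁺ is the bare [Ne] core; Al⁺ still has 2 valence electrons; Ca⁺ still has 1 valence electron; Si⁺ still has 3 valence electrons.
Breaking into a closed-shell core is much more expensive than removing a leftover valence electron — Na has the largest IE_2 here.
Valence configurations: S⁺ [Ne]3s²3p³, Al⁺ [Ne]3s², Ca⁺ [Ar]4s¹, Si⁺ [Ne]3s²3p¹.
Si⁺ loses a lone 3p electron whereas Al⁺ must break into a filled 3s² pair, so IE_2(Al) > IE_2(Si) even though Si has the higher nuclear charge.
Tabulated IE_2 (kJ/mol): S 2252, Na 4562, Al 1817, Ca 1145, Si 1577.
Hence IE_2: Ca < Si < Al < S < Na.

Ca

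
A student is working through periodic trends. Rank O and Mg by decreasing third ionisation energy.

Mg > O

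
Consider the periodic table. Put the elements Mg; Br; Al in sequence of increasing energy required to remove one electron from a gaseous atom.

First ionization energy rises across a period (greater Z_eff holds electrons more tightly) and falls down a group (valence electrons are farther from the nucleus).
These span different periods and groups, so the two trends combine.
Mg > Al: this pair runs against the simple trend — see the exception note.
Br > Mg: the two effects oppose for this pair; the across-period effect wins (1140 vs 738 kJ/mol).
Note the exception: Mg has a higher first ionization energy than Al, contrary to the simple trend — Al's single 3p electron is easier to remove than one from Mg's filled 3s².
For reference (kJ/mol): Mg 738, Al 578, Br 1140.
So from lowest to highest: Al < Mg < Br.

Al < Mg < Br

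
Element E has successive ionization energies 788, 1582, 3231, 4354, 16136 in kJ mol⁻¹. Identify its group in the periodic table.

Group 14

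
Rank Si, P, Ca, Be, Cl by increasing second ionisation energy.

Ca < Si < Be < P < Cl

After 1 electron has been removed, what remains? Si⁺ still has 3 valence electrons; P⁺ still has 4 valence electrons; Ca⁺ still has 1 valence electron; Be⁺ still has 1 valence electron; Cl⁺ still has 6 valence electrons.
All are still removing valence electrons, so compare the +1 ions as you would atoms: IE_2 generally rises across a period (higher Z_eff) and falls down a group (larger shell), subject to the usual subshell exceptions.
Valence configurations: Si⁺ [Ne]3s²3p¹, P⁺ [Ne]3s²3p², Ca⁺ [Ar]4s¹, Be⁺ [He]2s¹, Cl⁺ [Ne]3s²3p⁴.
Approximate IE_2 values (kJ/mol): Si 1577, P 1907, Ca 1145, Be 1757, Cl 2298.
So the second ionization energies run Ca < Si < Be < P < Cl.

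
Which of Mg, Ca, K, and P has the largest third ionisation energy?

Mg

Consider each +2 ion: Mg²⁺ is the bare [Ne] core; Ca²⁺ is the bare [Ar] core; K²⁺ is already 1 electron into the core; P²⁺ still has 3 valence electrons.
Pulling an electron out of a noble-gas core costs far more than removing a remaining valence electron, so K, Ca and Mg sit at the high end of IE_3.
The numbers (kJ/mol): Mg 7733, Ca 4912, K 4420, P 2914.
Overall IE_3 order: P < K < Ca < Mg.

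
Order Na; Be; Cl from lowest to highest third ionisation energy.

Cl < Na < Be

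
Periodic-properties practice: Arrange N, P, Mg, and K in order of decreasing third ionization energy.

IE_3 is the cost of taking one more electron from the +2 cation: N²⁺ still has 3 valence electrons; P²⁺ still has 3 valence electrons; Mg²⁺ is the bare [Ne] core; K²⁺ is already 1 electron into the core.
Usually core removal costs more than valence removal, but here the competition is close: a tightly held n=2 valence electron can cost more to remove than an n=3 core electron, so the actual values have to decide it.
Valence configurations: N²⁺ [He]2s²2p¹, P²⁺ [Ne]3s²3p¹.
Approximate IE_3 values (kJ/mol): N 4578, P 2914, Mg 7733, K 4420.
Hence IE_3: P < K < N < Mg.

Mg > N > K > P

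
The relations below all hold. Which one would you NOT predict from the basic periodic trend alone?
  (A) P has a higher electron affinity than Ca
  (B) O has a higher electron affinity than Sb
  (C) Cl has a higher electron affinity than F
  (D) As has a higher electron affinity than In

(C)

The general trend: electron affinity increases across a period and decreases down a group.
(A) P (period 3, group 15) vs Ca (period 4, group 2): the stated order agrees with the simple trend.
(B) O (period 2, group 16) vs Sb (period 5, group 15): the stated order agrees with the simple trend.
(C) Cl (period 3, group 17) vs F (period 2, group 17): the stated order contradicts the simple trend.
(D) As (period 4, group 15) vs In (period 5, group 13): the stated order agrees with the simple trend.
The exception is (C): F's small 2p subshell makes the incoming electron feel strong e⁻–e⁻ repulsion, so Cl actually releases more energy on gaining an electron.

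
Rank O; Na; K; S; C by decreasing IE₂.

Na > O > K > C > S

Consider each +1 ion: O⁺ still has 5 valence electrons; Na⁺ is the bare [Ne] core; K⁺ is the bare [Ar] core; S⁺ still has 5 valence electrons; C⁺ still has 3 valence electrons.
Usually core removal costs more than valence removal, but here the competition is close: a tightly held n=2 valence electron can cost more to remove than an n=3 core electron, so the actual values have to decide it.
Valence configurations: O⁺ [He]2s²2p³, S⁺ [Ne]3s²3p³, C⁺ [He]2s²2p¹.
The numbers (kJ/mol): O 3388, Na 4562, K 3052, S 2252, C 2353.
Putting it together, IE_2: S < C < K < O < Na.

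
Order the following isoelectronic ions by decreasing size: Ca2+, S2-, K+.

S2- > K+ > Ca2+

All of these have 18 electrons, so size is governed by nuclear charge alone: the more protons, the stronger the pull on the same electron cloud, and the smaller the ion.
Nuclear charges: Ca2+ (Z=20), K+ (Z=19), S2- (Z=16).
Largest to smallest: S2- > K+ > Ca2+.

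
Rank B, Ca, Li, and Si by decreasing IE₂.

Consider each +1 ion: B⁺ still has 2 valence electrons; Ca⁺ still has 1 valence electron; Li⁺ is the bare [He] core; Si⁺ still has 3 valence electrons.
Pulling an electron out of a noble-gas core costs far more than removing a remaining valence electron, so Li sits at the high end of IE_2.
Valence configurations: B⁺ [He]2s², Ca⁺ [Ar]4s¹, Si⁺ [Ne]3s²3p¹.
Tabulated IE_2 (kJ/mol): B 2427, Ca 1145, Li 7298, Si 1577.
So the second ionization energies run Ca < Si < B < Li.

Li > B > Si > Ca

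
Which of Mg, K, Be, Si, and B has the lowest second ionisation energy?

Mg

After 1 electron has been removed, what remains? Mg⁺ still has 1 valence electron; K⁺ is the bare [Ar] core; Be⁺ still has 1 valence electron; Si⁺ still has 3 valence electrons; B⁺ still has 2 valence electrons.
Pulling an electron out of a noble-gas core costs far more than removing a remaining valence electron, so K sits at the high end of IE_2.
Valence configurations: Mg⁺ [Ne]3s¹, Be⁺ [He]2s¹, Si⁺ [Ne]3s²3p¹, B⁺ [He]2s².
Tabulated IE_2 (kJ/mol): Mg 1451, K 3052, Be 1757, Si 1577, B 2427.
So the second ionization energies run Mg < Si < Be < B < K.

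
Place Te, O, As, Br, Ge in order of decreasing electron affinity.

Adding an electron releases more energy for atoms nearer the top right (short of the noble gases).
Here both period and group differ, so the two effects have to be weighed against each other.
Ge > As: this pair runs against the simple trend — see the exception note.
O > Ge: both effects reinforce here, so O is clearly the higher of the two.
Te > O: this pair runs against the simple trend — see the exception note.
Br > Te: both effects reinforce here, so Br is clearly the higher of the two.
Note the exception: Ge has a higher electron affinity than As, contrary to the simple trend — adding an electron to As's half-filled 4p³ is unfavourable, so Ge (4p²) has the more exothermic EA.
Note the exception: Te has a higher electron affinity than O, contrary to the simple trend — O's compact 2p subshell gives strong electron–electron repulsion on the added electron.
For reference (kJ/mol): O 141, Ge 119, As 78, Br 325, Te 190.
So from highest to lowest: Br > Te > O > Ge > As.

Br, Te, O, Ge, As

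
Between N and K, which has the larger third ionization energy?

N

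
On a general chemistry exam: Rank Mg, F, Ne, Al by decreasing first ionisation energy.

Ne, F, Mg, Al

F is in period 2, group 17; Ne is in period 2, group 18; Mg is in period 3, group 2; Al is in period 3, group 13.
Across a period the outer electron is held more tightly (higher IE₁); down a group it sits in a higher shell, more shielded, and comes off more easily.
Neither a single period nor a single group — weigh both effects.
Mg > Al: this pair runs against the simple trend — see the exception note.
F > Mg: relative to Mg, both the across-period and down-group shifts push F's first ionization energy up.
Ne > F: Ne lies to the right of F in period 2, so the across-period effect alone puts Ne higher.
Note the exception: Mg has a higher first ionization energy than Al, contrary to the simple trend — Al's single 3p electron is easier to remove than one from Mg's filled 3s².
Approximate values (kJ/mol): F 1681, Ne 2081, Mg 738, Al 578.
So from highest to lowest: Ne > F > Mg > Al.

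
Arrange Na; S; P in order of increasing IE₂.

P < S < Na

After 1 electron has been removed, what remains? Na⁺ is the bare [Ne] core; S⁺ still has 5 valence electrons; P⁺ still has 4 valence electrons.
Pulling an electron out of a noble-gas core costs far more than removing a remaining valence electron, so Na sits at the high end of IE_2.
Valence configurations: S⁺ [Ne]3s²3p³, P⁺ [Ne]3s²3p².
The numbers (kJ/mol): Na 4562, S 2252, P 1907.
Overall IE_2 order: P < S < Na.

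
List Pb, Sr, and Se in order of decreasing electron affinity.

Se is in period 4, group 16; Sr is in period 5, group 2; Pb is in period 6, group 14.
Atoms with high Z_eff and room in the valence shell (especially the halogens) have the most exothermic electron affinities.
Here both period and group differ, so the two effects have to be weighed against each other.
Pb > Sr: period and group pull opposite ways; the across-period shift dominates (35 vs 5 kJ/mol).
Se > Pb: relative to Pb, both the across-period and down-group shifts push Se's electron affinity up.
Tabulated electron affinity (kJ/mol): Se 195, Sr 5, Pb 35.
So from highest to lowest: Se > Pb > Sr.

Se > Pb > Sr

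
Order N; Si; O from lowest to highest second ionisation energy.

The second ionization energy removes an electron from the +1 ion. For each element: N⁺ still has 4 valence electrons; Si⁺ still has 3 valence electrons; O⁺ still has 5 valence electrons.
All are still removing valence electrons, so compare the +1 ions as you would atoms: IE_2 generally rises across a period (higher Z_eff) and falls down a group (larger shell), subject to the usual subshell exceptions.
Valence configurations: N⁺ [He]2s²2p², Si⁺ [Ne]3s²3p¹, O⁺ [He]2s²2p³.
The numbers (kJ/mol): N 2856, Si 1577, O 3388.
Overall IE_2 order: Si < N < O.

Si < N < O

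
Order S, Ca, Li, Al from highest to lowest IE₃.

After 2 electrons have been removed, what remains? S²⁺ still has 4 valence electrons; Ca²⁺ is the bare [Ar] core; Li²⁺ is already 1 electron into the core; Al²⁺ still has 1 valence electron.
Pulling an electron out of a noble-gas core costs far more than removing a remaining valence electron, so Ca and Li sit at the high end of IE_3.
Valence configurations: S²⁺ [Ne]3s²3p², Al²⁺ [Ne]3s¹.
Tabulated IE_3 (kJ/mol): S 3357, Ca 4912, Li 11815, Al 2745.
Hence IE_3: Al < S < Ca < Li.

Li, Ca, S, Al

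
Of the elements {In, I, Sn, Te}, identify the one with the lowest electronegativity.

In

Electronegativity increases across a period and decreases down a group, tracking effective nuclear charge and atomic size.
All lie in period 5, so electronegativity increases left to right.
The lowest electronegativity among these belongs to In.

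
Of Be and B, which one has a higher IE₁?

Be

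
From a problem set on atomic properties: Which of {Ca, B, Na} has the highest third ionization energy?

Consider each +2 ion: Ca²⁺ is the bare [Ar] core; B²⁺ still has 1 valence electron; Na²⁺ is already 1 electron into the core.
Pulling an electron out of a noble-gas core costs far more than removing a remaining valence electron, so Ca and Na sit at the high end of IE_3.
Tabulated IE_3 (kJ/mol): Ca 4912, B 3660, Na 6910.
Overall IE_3 order: B < Ca < Na.

Na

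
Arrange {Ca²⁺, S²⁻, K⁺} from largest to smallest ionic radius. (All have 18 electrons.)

S²⁻ > K⁺ > Ca²⁺

All of these have 18 electrons, so size is governed by nuclear charge alone: the more protons, the stronger the pull on the same electron cloud, and the smaller the ion.
Nuclear charges: Ca²⁺ (Z=20), K⁺ (Z=19), S²⁻ (Z=16).
Largest to smallest: S²⁻ > K⁺ > Ca²⁺.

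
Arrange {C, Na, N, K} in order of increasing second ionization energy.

C < N < K < Na

After 1 electron has been removed, what remains? C⁺ still has 3 valence electrons; Na⁺ is the bare [Ne] core; N⁺ still has 4 valence electrons; K⁺ is the bare [Ar] core.
Pulling an electron out of a noble-gas core costs far more than removing a remaining valence electron, so K and Na sit at the high end of IE_2.
Valence configurations: C⁺ [He]2s²2p¹, N⁺ [He]2s²2p².
Tabulated IE_2 (kJ/mol): C 2353, Na 4562, N 2856, K 3052.
Hence IE_2: C < N < K < Na.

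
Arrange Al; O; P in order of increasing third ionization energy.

After 2 electrons have been removed, what remains? Al²⁺ still has 1 valence electron; O²⁺ still has 4 valence electrons; P²⁺ still has 3 valence electrons.
All are still removing valence electrons, so compare the +2 ions as you would atoms: IE_3 generally rises across a period (higher Z_eff) and falls down a group (larger shell), subject to the usual subshell exceptions.
Valence configurations: Al²⁺ [Ne]3s¹, O²⁺ [He]2s²2p², P²⁺ [Ne]3s²3p¹.
Tabulated IE_3 (kJ/mol): Al 2745, O 5300, P 2914.
So the third ionization energies run Al < P < O.

Al, P, O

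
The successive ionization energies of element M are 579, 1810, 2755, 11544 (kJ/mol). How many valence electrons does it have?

Look for the largest jump between consecutive ionization energies: IE4/IE3 ≈ 4.2, far larger than any earlier ratio.
That jump marks the point where a core electron is being removed. So the atom has 3 valence electrons.

3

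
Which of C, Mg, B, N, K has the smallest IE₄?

After 3 electrons have been removed, what remains? C³⁺ still has 1 valence electron; Mg³⁺ is already 1 electron into the core; B³⁺ is the bare [He] core; N³⁺ still has 2 valence electrons; K³⁺ is already 2 electrons into the core.
Usually core removal costs more than valence removal, but here the competition is close: a tightly held n=2 valence electron can cost more to remove than an n=3 core electron, so the actual values have to decide it.
Valence configurations: C³⁺ [He]2s¹, N³⁺ [He]2s².
Approximate IE_4 values (kJ/mol): C 6223, Mg 10543, B 25026, N 7475, K 5877.
So the fourth ionization energies run K < C < N < Mg < B.

K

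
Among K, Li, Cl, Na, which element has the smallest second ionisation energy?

IE_2 is the cost of taking one more electron from the +1 cation: K⁺ is the bare [Ar] core; Li⁺ is the bare [He] core; Cl⁺ still has 6 valence electrons; Na⁺ is the bare [Ne] core.
Breaking into a closed-shell core is much more expensive than removing a leftover valence electron — K, Na and Li have the largest IE_2 here.
The numbers (kJ/mol): K 3052, Li 7298, Cl 2298, Na 4562.
Putting it together, IE_2: Cl < K < Na < Li.

Cl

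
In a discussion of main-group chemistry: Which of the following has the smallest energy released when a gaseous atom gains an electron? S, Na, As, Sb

Na

Electron affinity generally becomes more exothermic across a period toward the halogens and less exothermic down a group.
Here both period and group differ, so the two effects have to be weighed against each other.
As > Na: period and group pull opposite ways; the across-period shift dominates (78 vs 53 kJ/mol).
Sb > As: this pair runs against the simple trend — see the exception note.
S > Sb: both effects reinforce here, so S is clearly the higher of the two.
Note the exception: Sb has a higher electron affinity than As, contrary to the simple trend — both are half-filled np³, but the pairing/repulsion penalty for the added electron shrinks as the p orbitals become larger and more diffuse down the group, and for Sb that outweighs the weaker nuclear attraction.
For reference (kJ/mol): Na 53, S 200, As 78, Sb 103.
The smallest energy released when a gaseous atom gains an electron among these belongs to Na.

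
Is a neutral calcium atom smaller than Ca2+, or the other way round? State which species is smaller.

Ca2+

Forming Ca2+ removes 2 electrons from Ca. Fewer electrons for the same nuclear charge means less shielding and a higher Z_eff on the remaining electrons, and for main-group metals the entire outer shell is lost.
A cation is smaller than its parent atom: Ca2+ < Ca.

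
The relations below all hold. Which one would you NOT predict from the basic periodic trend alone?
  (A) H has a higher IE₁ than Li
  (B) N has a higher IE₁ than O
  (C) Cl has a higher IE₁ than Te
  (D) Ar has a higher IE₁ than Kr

The general trend: IE₁ increases across a period and decreases down a group.
(A) H (period 1, group 1) vs Li (period 2, group 1): the stated order agrees with the simple trend.
(B) N (period 2, group 15) vs O (period 2, group 16): the stated order contradicts the simple trend.
(C) Cl (period 3, group 17) vs Te (period 5, group 16): the stated order agrees with the simple trend.
(D) Ar (period 3, group 18) vs Kr (period 4, group 18): the stated order agrees with the simple trend.
The exception is (B): pairing an electron in O's 2p⁴ costs repulsion energy, so O ionizes more easily than half-filled N (2p³).

(B)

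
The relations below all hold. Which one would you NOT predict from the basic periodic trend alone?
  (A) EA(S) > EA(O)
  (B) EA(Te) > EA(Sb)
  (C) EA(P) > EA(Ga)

The general trend: electron affinity increases across a period and decreases down a group.
(A) S (period 3, group 16) vs O (period 2, group 16): the stated order contradicts the simple trend.
(B) Te (period 5, group 16) vs Sb (period 5, group 15): the stated order agrees with the simple trend.
(C) P (period 3, group 15) vs Ga (period 4, group 13): the stated order agrees with the simple trend.
The exception is (A): the compact 2p subshell of O repels the added electron more than S's larger 3p does.

(A)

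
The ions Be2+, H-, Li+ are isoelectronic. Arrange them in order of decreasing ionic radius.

All of these have 2 electrons, so size is governed by nuclear charge alone: the more protons, the stronger the pull on the same electron cloud, and the smaller the ion.
Nuclear charges: Be2+ (Z=4), Li+ (Z=3), H- (Z=1).
Largest to smallest: H- > Li+ > Be2+.

H- > Li+ > Be2+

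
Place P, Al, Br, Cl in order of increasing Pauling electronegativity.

Al < P < Br < Cl

Al is in period 3, group 13; P is in period 3, group 15; Cl is in period 3, group 17; Br is in period 4, group 17.
Atoms toward the upper right of the periodic table pull bonding electrons most strongly.
These span different periods and groups, so the two trends combine.
P > Al: P lies to the right of Al in period 3, so the across-period effect alone puts P higher.
Br > P: period and group pull opposite ways; the across-period shift dominates (2.96 vs 2.19).
Cl > Br: they share group 17; the group trend gives Cl the larger value.
Tabulated electronegativity (Pauling): Al 1.61, P 2.19, Cl 3.16, Br 2.96.
So from lowest to highest: Al < P < Br < Cl.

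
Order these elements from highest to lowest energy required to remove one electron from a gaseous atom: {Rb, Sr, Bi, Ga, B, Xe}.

Xe > B > Bi > Ga > Sr > Rb

IE₁ increases left→right with effective nuclear charge and decreases top→bottom as the valence shell moves farther out.
These span different periods and groups, so the two trends combine.
Sr > Rb: both are in period 5; the period trend gives Sr the larger value.
Ga > Sr: both effects reinforce here, so Ga is clearly the higher of the two.
Bi > Ga: period and group pull opposite ways; the across-period shift dominates (703 vs 579 kJ/mol).
B > Bi: period and group pull opposite ways; the down-group shift dominates (801 vs 703 kJ/mol).
Xe > B: period and group pull opposite ways; the across-period shift dominates (1170 vs 801 kJ/mol).
Tabulated first ionization energy (kJ/mol): B 801, Ga 579, Rb 403, Sr 550, Xe 1170, Bi 703.
So from highest to lowest: Xe > B > Bi > Ga > Sr > Rb.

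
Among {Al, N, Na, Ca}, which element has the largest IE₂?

Na

IE_2 is the cost of taking one more electron from the +1 cation: Al⁺ still has 2 valence electrons; N⁺ still has 4 valence electrons; Na⁺ is the bare [Ne] core; Ca⁺ still has 1 valence electron.
Core electrons are held far more tightly than valence electrons, so Na tops the IE_2 order.
Valence configurations: Al⁺ [Ne]3s², N⁺ [He]2s²2p², Ca⁺ [Ar]4s¹.
The numbers (kJ/mol): Al 1817, N 2856, Na 4562, Ca 1145.
So the second ionization energies run Ca < Al < N < Na.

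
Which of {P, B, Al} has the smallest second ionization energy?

Al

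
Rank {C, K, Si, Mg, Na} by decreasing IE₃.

Mg > Na > C > K > Si

After 2 electrons have been removed, what remains? C²⁺ still has 2 valence electrons; K²⁺ is already 1 electron into the core; Si²⁺ still has 2 valence electrons; Mg²⁺ is the bare [Ne] core; Na²⁺ is already 1 electron into the core.
Usually core removal costs more than valence removal, but here the competition is close: a tightly held n=2 valence electron can cost more to remove than an n=3 core electron, so the actual values have to decide it.
Valence configurations: C²⁺ [He]2s², Si²⁺ [Ne]3s².
Approximate IE_3 values (kJ/mol): C 4620, K 4420, Si 3232, Mg 7733, Na 6910.
So the third ionization energies run Si < K < C < Na < Mg.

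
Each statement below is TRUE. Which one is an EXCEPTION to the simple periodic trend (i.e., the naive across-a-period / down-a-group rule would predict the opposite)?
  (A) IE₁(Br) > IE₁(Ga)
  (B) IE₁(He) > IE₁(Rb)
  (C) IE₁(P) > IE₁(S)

The general trend: IE₁ increases across a period and decreases down a group.
(A) Br (period 4, group 17) vs Ga (period 4, group 13): the stated order agrees with the simple trend.
(B) He (period 1, group 18) vs Rb (period 5, group 1): the stated order agrees with the simple trend.
(C) P (period 3, group 15) vs S (period 3, group 16): the stated order contradicts the simple trend.
The exception is (C): S (3p⁴) ionizes more easily than half-filled P (3p³) because the paired 3p electron in S is pushed out by e⁻–e⁻ repulsion.

(C)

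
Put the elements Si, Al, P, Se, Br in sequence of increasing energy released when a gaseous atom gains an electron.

Al < P < Si < Se < Br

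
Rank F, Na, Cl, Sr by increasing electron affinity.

Sr < Na < F < Cl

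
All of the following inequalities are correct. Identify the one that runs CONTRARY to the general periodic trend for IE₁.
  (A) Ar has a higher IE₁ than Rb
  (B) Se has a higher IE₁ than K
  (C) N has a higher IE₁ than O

(C)

The general trend: IE₁ increases across a period and decreases down a group.
(A) Ar (period 3, group 18) vs Rb (period 5, group 1): the stated order agrees with the simple trend.
(B) Se (period 4, group 16) vs K (period 4, group 1): the stated order agrees with the simple trend.
(C) N (period 2, group 15) vs O (period 2, group 16): the stated order contradicts the simple trend.
The exception is (C): pairing an electron in O's 2p⁴ costs repulsion energy, so O ionizes more easily than half-filled N (2p³).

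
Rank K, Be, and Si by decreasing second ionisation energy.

IE_2 is the cost of taking one more electron from the +1 cation: K⁺ is the bare [Ar] core; Be⁺ still has 1 valence electron; Si⁺ still has 3 valence electrons.
Breaking into a closed-shell core is much more expensive than removing a leftover valence electron — K has the largest IE_2 here.
Valence configurations: Be⁺ [He]2s¹, Si⁺ [Ne]3s²3p¹.
The numbers (kJ/mol): K 3052, Be 1757, Si 1577.
So the second ionization energies run Si < Be < K.

K, Be, Si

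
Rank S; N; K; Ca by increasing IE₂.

Ca < S < N < K

After 1 electron has been removed, what remains? S⁺ still has 5 valence electrons; N⁺ still has 4 valence electrons; K⁺ is the bare [Ar] core; Ca⁺ still has 1 valence electron.
Pulling an electron out of a noble-gas core costs far more than removing a remaining valence electron, so K sits at the high end of IE_2.
Valence configurations: S⁺ [Ne]3s²3p³, N⁺ [He]2s²2p², Ca⁺ [Ar]4s¹.
Tabulated IE_2 (kJ/mol): S 2252, N 2856, K 3052, Ca 1145.
Hence IE_2: Ca < S < N < K.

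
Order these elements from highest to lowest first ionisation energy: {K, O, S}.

O > S > K

IE₁ increases left→right with effective nuclear charge and decreases top→bottom as the valence shell moves farther out.
Here both period and group differ, so the two effects have to be weighed against each other.
S > K: both effects reinforce here, so S is clearly the higher of the two.
O > S: O sits above S in group 16, so the down-group effect alone puts O higher.
For reference (kJ/mol): O 1314, S 1000, K 419.
So from highest to lowest: O > S > K.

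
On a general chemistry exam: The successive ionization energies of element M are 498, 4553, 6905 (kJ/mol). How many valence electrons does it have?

Look for the largest jump between consecutive ionization energies: IE2/IE1 ≈ 9.1, far larger than any earlier ratio.
That jump marks the point where a core electron is being removed. So the atom has 1 valence electron.

1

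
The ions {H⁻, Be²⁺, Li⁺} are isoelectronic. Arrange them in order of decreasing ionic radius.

H⁻, Li⁺, Be²⁺

All of these have 2 electrons, so size is governed by nuclear charge alone: the more protons, the stronger the pull on the same electron cloud, and the smaller the ion.
Nuclear charges: Be²⁺ (Z=4), Li⁺ (Z=3), H⁻ (Z=1).
Largest to smallest: H⁻ > Li⁺ > Be²⁺.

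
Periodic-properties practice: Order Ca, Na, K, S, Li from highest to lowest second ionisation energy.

Consider each +1 ion: Ca⁺ still has 1 valence electron; Na⁺ is the bare [Ne] core; K⁺ is the bare [Ar] core; S⁺ still has 5 valence electrons; Li⁺ is the bare [He] core.
Core electrons are held far more tightly than valence electrons, so K, Na and Li top the IE_2 order.
Valence configurations: Ca⁺ [Ar]4s¹, S⁺ [Ne]3s²3p³.
Tabulated IE_2 (kJ/mol): Ca 1145, Na 4562, K 3052, S 2252, Li 7298.
Putting it together, IE_2: Ca < S < K < Na < Li.

Li, Na, K, S, Ca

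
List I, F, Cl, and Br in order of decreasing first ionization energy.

F, Cl, Br, I

First ionization energy rises across a period (greater Z_eff holds electrons more tightly) and falls down a group (valence electrons are farther from the nucleus).
All are in group 17, so first ionization energy increases up the group.
So from highest to lowest: F > Cl > Br > I.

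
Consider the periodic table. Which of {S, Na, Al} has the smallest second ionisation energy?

Al

IE_2 is the cost of taking one more electron from the +1 cation: S⁺ still has 5 valence electrons; Na⁺ is the bare [Ne] core; Al⁺ still has 2 valence electrons.
Core electrons are held far more tightly than valence electrons, so Na tops the IE_2 order.
Valence configurations: S⁺ [Ne]3s²3p³, Al⁺ [Ne]3s².
The numbers (kJ/mol): S 2252, Na 4562, Al 1817.
So the second ionization energies run Al < S < Na.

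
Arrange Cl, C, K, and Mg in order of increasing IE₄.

IE_4 is the cost of taking one more electron from the +3 cation: Cl³⁺ still has 4 valence electrons; C³⁺ still has 1 valence electron; K³⁺ is already 2 electrons into the core; Mg³⁺ is already 1 electron into the core.
Usually core removal costs more than valence removal, but here the competition is close: a tightly held n=2 valence electron can cost more to remove than an n=3 core electron, so the actual values have to decide it.
Valence configurations: Cl³⁺ [Ne]3s²3p², C³⁺ [He]2s¹.
The numbers (kJ/mol): Cl 5159, C 6223, K 5877, Mg 10543.
So the fourth ionization energies run Cl < K < C < Mg.

Cl, K, C, Mg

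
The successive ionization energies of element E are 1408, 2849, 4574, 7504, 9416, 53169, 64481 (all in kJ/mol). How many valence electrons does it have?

Look for the largest jump between consecutive ionization energies: IE6/IE5 ≈ 5.6, far larger than any earlier ratio.
That jump marks the point where a core electron is being removed. So the atom has 5 valence electrons.

5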